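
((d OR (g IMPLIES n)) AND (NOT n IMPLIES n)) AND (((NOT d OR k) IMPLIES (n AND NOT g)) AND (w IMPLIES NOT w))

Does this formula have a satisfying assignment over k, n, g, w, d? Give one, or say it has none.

k: False, n: True, g: True, w: False, d: True

  (d OR (g IMPLIES n)) AND (NOT n IMPLIES n) = True
    d OR (g IMPLIES n) = True
      g IMPLIES n = True
    NOT n IMPLIES n = True
      NOT n = False
  ((NOT d OR k) IMPLIES (n AND NOT g)) AND (w IMPLIES NOT w) = True
    (NOT d OR k) IMPLIES (n AND NOT g) = True
      NOT d OR k = False
        NOT d = False
      n AND NOT g = False
        NOT g = False
    w IMPLIES NOT w = True
      NOT w = True
Both conjuncts True, so the formula holds.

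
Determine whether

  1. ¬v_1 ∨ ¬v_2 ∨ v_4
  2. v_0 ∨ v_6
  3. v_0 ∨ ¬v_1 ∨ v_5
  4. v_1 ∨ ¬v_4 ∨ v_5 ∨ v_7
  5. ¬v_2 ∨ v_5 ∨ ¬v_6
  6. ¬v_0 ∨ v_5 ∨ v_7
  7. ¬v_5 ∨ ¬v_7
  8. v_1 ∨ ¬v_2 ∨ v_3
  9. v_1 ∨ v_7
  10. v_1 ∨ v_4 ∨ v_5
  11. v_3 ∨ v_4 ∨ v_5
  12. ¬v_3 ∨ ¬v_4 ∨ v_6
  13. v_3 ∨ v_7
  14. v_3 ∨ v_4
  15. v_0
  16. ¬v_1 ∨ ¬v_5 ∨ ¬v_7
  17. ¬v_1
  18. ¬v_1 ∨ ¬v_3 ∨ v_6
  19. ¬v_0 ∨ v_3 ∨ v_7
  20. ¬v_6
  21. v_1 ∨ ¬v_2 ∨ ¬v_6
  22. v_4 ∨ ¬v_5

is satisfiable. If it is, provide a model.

Unit clause (v_0) forces v_0 = True.
Unit clause (¬v_1) forces v_1 = False.
Unit clause (¬v_6) forces v_6 = False.
In (v_1 ∨ v_7) only v_7 is left, so v_7 = True.
In (¬v_5 ∨ ¬v_7) only ¬v_5 is left, so v_5 = False.
In (v_1 ∨ v_4 ∨ v_5) only v_4 is left, so v_4 = True.
In (¬v_3 ∨ ¬v_4 ∨ v_6) only ¬v_3 is left, so v_3 = False.
In (v_1 ∨ ¬v_2 ∨ v_3) only ¬v_2 is left, so v_2 = False.
All clauses satisfied.

v_0 = True; v_1 = False; v_2 = False; v_3 = False; v_4 = True; v_5 = False; v_6 = False; v_7 = True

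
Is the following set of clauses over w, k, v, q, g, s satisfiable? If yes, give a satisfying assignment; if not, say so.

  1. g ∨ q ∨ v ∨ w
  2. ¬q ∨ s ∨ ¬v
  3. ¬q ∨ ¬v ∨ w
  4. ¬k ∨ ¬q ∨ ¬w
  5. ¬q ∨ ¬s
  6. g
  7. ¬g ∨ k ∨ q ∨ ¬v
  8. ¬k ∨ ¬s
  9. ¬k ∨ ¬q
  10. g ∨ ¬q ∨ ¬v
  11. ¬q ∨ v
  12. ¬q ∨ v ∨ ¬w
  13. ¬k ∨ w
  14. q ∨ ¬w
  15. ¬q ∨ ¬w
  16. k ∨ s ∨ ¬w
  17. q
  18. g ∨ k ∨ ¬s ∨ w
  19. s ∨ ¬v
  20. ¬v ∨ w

Unsatisfiable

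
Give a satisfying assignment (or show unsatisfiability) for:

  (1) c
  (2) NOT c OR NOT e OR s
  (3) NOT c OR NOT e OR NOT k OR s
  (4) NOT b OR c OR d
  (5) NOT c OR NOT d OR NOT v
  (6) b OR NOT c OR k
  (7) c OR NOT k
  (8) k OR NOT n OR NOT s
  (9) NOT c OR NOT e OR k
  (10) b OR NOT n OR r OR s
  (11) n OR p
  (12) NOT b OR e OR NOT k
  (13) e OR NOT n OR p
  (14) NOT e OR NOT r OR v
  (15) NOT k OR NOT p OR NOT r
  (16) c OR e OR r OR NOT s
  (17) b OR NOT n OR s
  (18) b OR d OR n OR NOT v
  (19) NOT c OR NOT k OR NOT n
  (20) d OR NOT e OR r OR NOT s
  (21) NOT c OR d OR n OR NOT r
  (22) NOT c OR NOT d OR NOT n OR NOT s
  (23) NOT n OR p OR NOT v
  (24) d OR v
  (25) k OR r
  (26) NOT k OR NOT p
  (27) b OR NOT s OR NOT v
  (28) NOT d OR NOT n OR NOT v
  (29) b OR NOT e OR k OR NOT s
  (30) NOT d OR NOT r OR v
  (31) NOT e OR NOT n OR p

d = False; r = True; v = True; k = False; b = True; p = True; s = False; n = True; c = True; e = False

Unit clause (c) forces c = True.
Set d = False.
  then (d OR v) forces v = True.
Set r = True.
  then (NOT c OR d OR n OR NOT r) forces n = True.
  then (NOT n OR p OR NOT v) forces p = True.
  then (NOT k OR NOT p) forces k = False.
  then (b OR NOT c OR k) forces b = True.
  then (k OR NOT n OR NOT s) forces s = False.
  then (NOT c OR NOT e OR k) forces e = False.
All clauses satisfied.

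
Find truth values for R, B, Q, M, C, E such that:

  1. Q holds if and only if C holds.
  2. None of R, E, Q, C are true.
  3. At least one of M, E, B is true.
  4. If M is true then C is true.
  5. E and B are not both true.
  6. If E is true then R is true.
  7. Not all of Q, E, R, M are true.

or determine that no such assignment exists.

R = False; B = True; Q = False; M = False; C = False; E = False

  (1) Q=F, C=F — same ✓
  (2) {R, E, Q, C}: 0 true — none ✓
  (3) {M, E, B}: 1 true — at least one ✓
  (4) M=F ⇒ C: vacuous ✓
  (5) E=F, B=T — not both ✓
  (6) E=F ⇒ R: vacuous ✓
  (7) {Q, E, R, M}: 0/4 true — not all ✓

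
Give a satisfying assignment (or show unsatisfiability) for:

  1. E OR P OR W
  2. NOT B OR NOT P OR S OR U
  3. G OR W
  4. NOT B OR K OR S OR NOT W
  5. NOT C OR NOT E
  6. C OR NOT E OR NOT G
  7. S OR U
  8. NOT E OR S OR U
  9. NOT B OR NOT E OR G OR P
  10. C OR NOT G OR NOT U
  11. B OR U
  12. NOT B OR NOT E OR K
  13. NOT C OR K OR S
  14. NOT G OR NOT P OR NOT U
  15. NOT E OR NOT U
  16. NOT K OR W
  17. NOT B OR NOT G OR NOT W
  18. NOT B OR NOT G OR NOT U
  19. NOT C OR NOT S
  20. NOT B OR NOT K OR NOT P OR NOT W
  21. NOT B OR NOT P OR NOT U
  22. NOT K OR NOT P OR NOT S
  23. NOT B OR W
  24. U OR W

G: False, B: False, W: True, U: True, E: False, K: True, P: True, S: False, C: False

Set G = False.
  then (G OR W) forces W = True.
Set B = False.
  then (B OR U) forces U = True.
  then (NOT E OR NOT U) forces E = False.
Set K = True.
Set P = True.
  then (NOT K OR NOT P OR NOT S) forces S = False.
Set C = False.
All clauses satisfied.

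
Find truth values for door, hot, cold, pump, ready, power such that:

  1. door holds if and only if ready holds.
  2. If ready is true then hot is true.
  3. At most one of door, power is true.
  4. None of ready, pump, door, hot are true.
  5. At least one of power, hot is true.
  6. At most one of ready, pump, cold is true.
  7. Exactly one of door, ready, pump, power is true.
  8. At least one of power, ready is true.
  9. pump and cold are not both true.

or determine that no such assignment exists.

door=F, hot=F, cold=F, pump=F, ready=F, power=T

  (1) door=F, ready=F — same ✓
  (2) ready=F ⇒ hot: vacuous ✓
  (3) {door, power}: 1 true — at most one ✓
  (4) {ready, pump, door, hot}: 0 true — none ✓
  (5) {power, hot}: 1 true — at least one ✓
  (6) {ready, pump, cold}: 0 true — at most one ✓
  (7) {door, ready, pump, power}: 1 true — exactly one ✓
  (8) {power, ready}: 1 true — at least one ✓
  (9) pump=F, cold=F — not both ✓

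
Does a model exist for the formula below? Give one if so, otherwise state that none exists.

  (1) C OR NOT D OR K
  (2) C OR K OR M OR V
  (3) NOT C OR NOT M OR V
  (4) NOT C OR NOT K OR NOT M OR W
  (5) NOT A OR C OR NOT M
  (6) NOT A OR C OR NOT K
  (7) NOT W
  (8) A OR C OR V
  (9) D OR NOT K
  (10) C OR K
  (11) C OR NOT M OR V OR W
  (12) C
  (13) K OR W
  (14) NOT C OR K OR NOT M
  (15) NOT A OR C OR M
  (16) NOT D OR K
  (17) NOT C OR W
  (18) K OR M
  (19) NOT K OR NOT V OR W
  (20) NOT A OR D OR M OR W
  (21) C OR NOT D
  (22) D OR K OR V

The formula is unsatisfiable.

Case W = True:
  Clause (NOT W) is falsified — contradiction.
Case W = False:
  (C) forces C = True.
  Clause (NOT C OR W) is falsified — contradiction.
Both cases fail, so the formula is unsatisfiable.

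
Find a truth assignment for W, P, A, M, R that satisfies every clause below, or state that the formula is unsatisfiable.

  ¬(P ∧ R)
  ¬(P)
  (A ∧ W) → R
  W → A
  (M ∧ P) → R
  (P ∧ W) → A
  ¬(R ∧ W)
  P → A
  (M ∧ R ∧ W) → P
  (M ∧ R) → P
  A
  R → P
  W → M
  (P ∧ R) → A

W=F, P=F, A=T, M=F, R=F

Unit clause (A) forces A = True.
Unit clause (¬P) forces P = False.
In (P ∨ ¬R) only ¬R is left, so R = False.
In (¬A ∨ R ∨ ¬W) only ¬W is left, so W = False.
Set M = False.
All clauses satisfied.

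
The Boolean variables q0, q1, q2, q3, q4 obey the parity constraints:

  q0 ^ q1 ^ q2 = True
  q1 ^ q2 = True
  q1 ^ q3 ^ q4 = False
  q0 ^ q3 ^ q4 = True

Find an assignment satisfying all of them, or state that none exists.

q0 = False, q1 = True, q2 = False, q3 = True, q4 = False

q0 ^ q1 ^ q2 = F ^ T ^ F = True ✓
q1 ^ q2 = T ^ F = True ✓
q1 ^ q3 ^ q4 = T ^ T ^ F = False ✓
q0 ^ q3 ^ q4 = F ^ T ^ F = True ✓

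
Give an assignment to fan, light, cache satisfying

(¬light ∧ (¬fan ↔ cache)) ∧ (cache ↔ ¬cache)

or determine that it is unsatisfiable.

No satisfying assignment exists.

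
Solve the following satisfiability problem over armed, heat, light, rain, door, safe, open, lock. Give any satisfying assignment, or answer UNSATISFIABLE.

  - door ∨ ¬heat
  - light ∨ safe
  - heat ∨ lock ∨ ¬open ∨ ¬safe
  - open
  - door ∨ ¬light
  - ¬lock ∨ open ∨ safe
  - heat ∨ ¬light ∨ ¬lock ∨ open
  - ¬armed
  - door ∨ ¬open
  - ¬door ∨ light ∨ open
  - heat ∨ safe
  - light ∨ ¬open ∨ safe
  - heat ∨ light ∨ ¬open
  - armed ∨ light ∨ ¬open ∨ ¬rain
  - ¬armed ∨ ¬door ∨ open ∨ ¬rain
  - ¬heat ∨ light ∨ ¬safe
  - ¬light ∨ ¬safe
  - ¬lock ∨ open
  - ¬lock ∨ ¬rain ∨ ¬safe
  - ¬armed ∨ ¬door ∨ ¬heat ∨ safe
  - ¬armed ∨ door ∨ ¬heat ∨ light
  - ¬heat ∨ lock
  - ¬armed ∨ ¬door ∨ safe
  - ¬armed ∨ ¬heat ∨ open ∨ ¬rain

Unit clause (open) forces open = True.
Unit clause (¬armed) forces armed = False.
In (door ∨ ¬open) only door is left, so door = True.
Try heat = False:
  (heat ∨ safe) forces safe = True.
  (heat ∨ lock ∨ ¬open ∨ ¬safe) forces lock = True.
  (heat ∨ light ∨ ¬open) forces light = True.
  clause (¬light ∨ ¬safe) is falsified — backtrack.
So heat = True.
  then (¬heat ∨ lock) forces lock = True.
Set light = True.
  then (¬light ∨ ¬safe) forces safe = False.
Set rain = True.
All clauses satisfied.

armed=F; heat=T; light=T; rain=T; door=T; safe=F; open=T; lock=T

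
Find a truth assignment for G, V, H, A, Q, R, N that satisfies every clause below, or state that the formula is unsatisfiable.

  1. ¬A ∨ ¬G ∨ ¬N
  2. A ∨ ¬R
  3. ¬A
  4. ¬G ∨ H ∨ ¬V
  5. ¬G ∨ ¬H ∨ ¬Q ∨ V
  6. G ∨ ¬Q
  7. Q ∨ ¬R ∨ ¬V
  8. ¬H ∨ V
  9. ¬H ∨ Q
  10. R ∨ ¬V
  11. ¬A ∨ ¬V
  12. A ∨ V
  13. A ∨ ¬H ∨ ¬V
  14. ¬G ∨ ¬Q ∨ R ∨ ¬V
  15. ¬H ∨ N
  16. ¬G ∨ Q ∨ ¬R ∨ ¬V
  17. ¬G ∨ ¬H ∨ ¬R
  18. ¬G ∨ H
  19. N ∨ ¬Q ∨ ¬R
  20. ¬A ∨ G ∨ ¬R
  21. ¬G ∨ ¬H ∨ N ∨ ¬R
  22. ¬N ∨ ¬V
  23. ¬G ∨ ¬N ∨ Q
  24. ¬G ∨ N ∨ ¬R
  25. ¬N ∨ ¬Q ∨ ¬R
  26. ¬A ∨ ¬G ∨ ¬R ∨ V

Unsatisfiable

Case A = True:
  Clause (¬A) is falsified — contradiction.
Case A = False:
  (A ∨ ¬R) forces R = False.
  (R ∨ ¬V) forces V = False.
  Clause (A ∨ V) is falsified — contradiction.
Both cases fail, so the formula is unsatisfiable.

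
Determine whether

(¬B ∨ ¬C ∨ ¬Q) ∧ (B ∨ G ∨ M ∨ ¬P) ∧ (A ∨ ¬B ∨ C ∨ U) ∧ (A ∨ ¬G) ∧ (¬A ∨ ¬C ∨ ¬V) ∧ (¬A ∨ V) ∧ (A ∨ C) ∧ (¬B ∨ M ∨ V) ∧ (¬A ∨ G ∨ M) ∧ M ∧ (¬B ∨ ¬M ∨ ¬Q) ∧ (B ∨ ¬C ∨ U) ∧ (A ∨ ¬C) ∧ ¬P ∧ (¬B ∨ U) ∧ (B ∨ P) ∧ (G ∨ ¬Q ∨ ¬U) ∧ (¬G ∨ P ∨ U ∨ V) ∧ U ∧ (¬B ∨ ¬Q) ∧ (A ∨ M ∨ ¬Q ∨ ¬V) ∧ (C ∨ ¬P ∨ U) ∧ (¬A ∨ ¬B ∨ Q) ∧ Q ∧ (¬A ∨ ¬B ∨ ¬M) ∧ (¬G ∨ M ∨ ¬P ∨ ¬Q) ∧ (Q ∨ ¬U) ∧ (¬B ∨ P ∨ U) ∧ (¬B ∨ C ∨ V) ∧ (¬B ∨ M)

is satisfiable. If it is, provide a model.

Case P = True:
  Clause (¬P) is falsified — contradiction.
Case P = False:
  (M) forces M = True.
  (B ∨ P) forces B = True.
  (¬B ∨ ¬M ∨ ¬Q) forces Q = False.
  Clause (Q) is falsified — contradiction.
Both cases fail, so the formula is unsatisfiable.

Unsatisfiable — no assignment works.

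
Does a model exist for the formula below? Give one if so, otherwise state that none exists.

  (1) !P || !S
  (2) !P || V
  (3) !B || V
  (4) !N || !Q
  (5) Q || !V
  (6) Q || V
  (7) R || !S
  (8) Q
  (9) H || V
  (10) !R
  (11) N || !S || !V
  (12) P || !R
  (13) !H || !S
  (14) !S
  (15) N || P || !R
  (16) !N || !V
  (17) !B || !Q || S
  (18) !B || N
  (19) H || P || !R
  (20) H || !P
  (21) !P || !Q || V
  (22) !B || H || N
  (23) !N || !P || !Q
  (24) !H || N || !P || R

Unit clause (Q) forces Q = True.
Unit clause (!R) forces R = False.
Unit clause (!S) forces S = False.
In (!B || !Q || S) only !B is left, so B = False.
In (!N || !Q) only !N is left, so N = False.
Set H = True.
  then (!H || N || !P || R) forces P = False.
Set V = False.
All clauses satisfied.

N: False, B: False, R: False, S: False, H: True, V: False, P: False, Q: True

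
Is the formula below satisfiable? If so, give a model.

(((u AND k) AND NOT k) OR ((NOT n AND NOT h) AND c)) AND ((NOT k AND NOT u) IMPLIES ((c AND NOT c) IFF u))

n=F; u=T; h=F; c=T; k=T

  ((u AND k) AND NOT k) OR ((NOT n AND NOT h) AND c) = True
    (u AND k) AND NOT k = False
      u AND k = True
      NOT k = False
    (NOT n AND NOT h) AND c = True
      NOT n AND NOT h = True
        NOT n = True
        NOT h = True
  (NOT k AND NOT u) IMPLIES ((c AND NOT c) IFF u) = True
    NOT k AND NOT u = False
      NOT k = False
      NOT u = False
    (c AND NOT c) IFF u = False
      c AND NOT c = False
        NOT c = False
Both conjuncts True, so the formula holds.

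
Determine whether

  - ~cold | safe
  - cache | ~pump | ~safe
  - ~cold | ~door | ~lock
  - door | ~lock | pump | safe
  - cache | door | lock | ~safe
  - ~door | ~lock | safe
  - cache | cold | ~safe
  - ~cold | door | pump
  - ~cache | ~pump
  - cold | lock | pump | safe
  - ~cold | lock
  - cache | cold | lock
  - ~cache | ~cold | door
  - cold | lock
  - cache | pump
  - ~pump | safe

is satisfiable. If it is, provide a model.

Try lock = False:
  (~cold | lock) forces cold = False.
  clause (cold | lock) is falsified — backtrack.
So lock = True.
Set door = False.
Set pump = False.
  then (door | ~lock | pump | safe) forces safe = True.
  then (~cold | door | pump) forces cold = False.
  then (cache | pump) forces cache = True.
All clauses satisfied.

lock=T, door=F, pump=F, safe=T, cache=T, cold=F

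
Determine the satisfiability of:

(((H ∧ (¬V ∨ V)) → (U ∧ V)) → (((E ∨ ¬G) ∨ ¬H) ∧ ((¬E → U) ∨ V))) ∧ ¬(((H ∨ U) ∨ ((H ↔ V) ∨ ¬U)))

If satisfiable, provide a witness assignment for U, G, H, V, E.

Unsatisfiable — no assignment works.

The conjunct ¬(((H ∨ U) ∨ ((H ↔ V) ∨ ¬U))) is unsatisfiable on its own:
  U=F, H=F, V=F: evaluates to False.
  U=F, H=F, V=T: evaluates to False.
  U=F, H=T, V=F: evaluates to False.
  U=F, H=T, V=T: evaluates to False.
  U=T, H=F, V=F: evaluates to False.
  U=T, H=F, V=T: evaluates to False.
  U=T, H=T, V=F: evaluates to False.
  U=T, H=T, V=T: evaluates to False.
So the whole conjunction is unsatisfiable.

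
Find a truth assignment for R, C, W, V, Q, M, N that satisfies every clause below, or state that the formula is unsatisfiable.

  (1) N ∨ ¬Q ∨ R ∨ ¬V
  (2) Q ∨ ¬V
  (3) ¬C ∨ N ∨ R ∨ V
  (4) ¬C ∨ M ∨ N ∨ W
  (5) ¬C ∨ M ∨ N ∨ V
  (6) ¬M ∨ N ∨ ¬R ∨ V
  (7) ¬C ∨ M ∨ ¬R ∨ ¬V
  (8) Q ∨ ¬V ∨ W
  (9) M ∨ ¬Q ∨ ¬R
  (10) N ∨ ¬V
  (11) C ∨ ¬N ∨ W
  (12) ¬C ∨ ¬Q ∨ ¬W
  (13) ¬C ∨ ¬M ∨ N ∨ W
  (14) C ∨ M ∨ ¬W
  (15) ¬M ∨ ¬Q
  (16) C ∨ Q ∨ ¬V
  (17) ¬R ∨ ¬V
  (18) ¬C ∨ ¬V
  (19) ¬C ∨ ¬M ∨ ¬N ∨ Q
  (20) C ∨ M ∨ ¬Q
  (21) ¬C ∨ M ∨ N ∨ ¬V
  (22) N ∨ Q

R = False, C = True, W = False, V = False, Q = False, M = False, N = True

Set R = False.
Set C = True.
  then (¬C ∨ ¬V) forces V = False.
  then (¬C ∨ N ∨ R ∨ V) forces N = True.
Set W = False.
Set Q = False.
  then (¬C ∨ ¬M ∨ ¬N ∨ Q) forces M = False.
All clauses satisfied.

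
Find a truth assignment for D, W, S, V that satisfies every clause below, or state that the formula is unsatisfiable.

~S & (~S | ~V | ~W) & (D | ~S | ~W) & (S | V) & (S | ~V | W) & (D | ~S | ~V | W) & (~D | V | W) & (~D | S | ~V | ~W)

Unit clause (~S) forces S = False.
In (S | V) only V is left, so V = True.
In (S | ~V | W) only W is left, so W = True.
In (~D | S | ~V | ~W) only ~D is left, so D = False.
Check each clause:
  (~S): ~S holds.
  (~S | ~V | ~W): ~S holds.
  (D | ~S | ~W): ~S holds.
  (S | V): V holds.
  (S | ~V | W): W holds.
  (D | ~S | ~V | W): ~S holds.
  (~D | V | W): ~D holds.
  (~D | S | ~V | ~W): ~D holds.
All clauses satisfied.

D=F, W=T, S=F, V=T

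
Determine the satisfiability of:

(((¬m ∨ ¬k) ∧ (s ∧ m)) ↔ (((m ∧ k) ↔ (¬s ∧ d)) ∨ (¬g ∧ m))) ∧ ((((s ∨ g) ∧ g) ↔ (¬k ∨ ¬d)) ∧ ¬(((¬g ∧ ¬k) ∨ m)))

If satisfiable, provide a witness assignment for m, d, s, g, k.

m: False, d: True, s: False, g: False, k: True

  ((¬m ∨ ¬k) ∧ (s ∧ m)) ↔ (((m ∧ k) ↔ (¬s ∧ d)) ∨ (¬g ∧ m)) = True
    (¬m ∨ ¬k) ∧ (s ∧ m) = False
      ¬m ∨ ¬k = True
        ¬m = True
        ¬k = False
      s ∧ m = False
    ((m ∧ k) ↔ (¬s ∧ d)) ∨ (¬g ∧ m) = False
      (m ∧ k) ↔ (¬s ∧ d) = False
        m ∧ k = False
        ¬s ∧ d = True
          ¬s = True
      ¬g ∧ m = False
        ¬g = True
  (((s ∨ g) ∧ g) ↔ (¬k ∨ ¬d)) ∧ ¬(((¬g ∧ ¬k) ∨ m)) = True
    ((s ∨ g) ∧ g) ↔ (¬k ∨ ¬d) = True
      (s ∨ g) ∧ g = False
        s ∨ g = False
      ¬k ∨ ¬d = False
        ¬k = False
        ¬d = False
    ¬(((¬g ∧ ¬k) ∨ m)) = True
      (¬g ∧ ¬k) ∨ m = False
        ¬g ∧ ¬k = False
          ¬g = True
          ¬k = False
Both conjuncts True, so the formula holds.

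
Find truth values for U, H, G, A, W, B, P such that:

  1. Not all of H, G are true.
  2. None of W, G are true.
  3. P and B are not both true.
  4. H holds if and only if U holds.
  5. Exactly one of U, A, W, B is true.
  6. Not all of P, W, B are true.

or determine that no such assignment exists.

U=T; H=T; G=F; A=F; W=F; B=F; P=F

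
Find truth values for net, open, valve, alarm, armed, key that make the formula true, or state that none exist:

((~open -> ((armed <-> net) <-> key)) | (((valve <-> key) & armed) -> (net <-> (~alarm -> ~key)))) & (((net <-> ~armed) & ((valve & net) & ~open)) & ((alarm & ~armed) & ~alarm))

The formula is unsatisfiable.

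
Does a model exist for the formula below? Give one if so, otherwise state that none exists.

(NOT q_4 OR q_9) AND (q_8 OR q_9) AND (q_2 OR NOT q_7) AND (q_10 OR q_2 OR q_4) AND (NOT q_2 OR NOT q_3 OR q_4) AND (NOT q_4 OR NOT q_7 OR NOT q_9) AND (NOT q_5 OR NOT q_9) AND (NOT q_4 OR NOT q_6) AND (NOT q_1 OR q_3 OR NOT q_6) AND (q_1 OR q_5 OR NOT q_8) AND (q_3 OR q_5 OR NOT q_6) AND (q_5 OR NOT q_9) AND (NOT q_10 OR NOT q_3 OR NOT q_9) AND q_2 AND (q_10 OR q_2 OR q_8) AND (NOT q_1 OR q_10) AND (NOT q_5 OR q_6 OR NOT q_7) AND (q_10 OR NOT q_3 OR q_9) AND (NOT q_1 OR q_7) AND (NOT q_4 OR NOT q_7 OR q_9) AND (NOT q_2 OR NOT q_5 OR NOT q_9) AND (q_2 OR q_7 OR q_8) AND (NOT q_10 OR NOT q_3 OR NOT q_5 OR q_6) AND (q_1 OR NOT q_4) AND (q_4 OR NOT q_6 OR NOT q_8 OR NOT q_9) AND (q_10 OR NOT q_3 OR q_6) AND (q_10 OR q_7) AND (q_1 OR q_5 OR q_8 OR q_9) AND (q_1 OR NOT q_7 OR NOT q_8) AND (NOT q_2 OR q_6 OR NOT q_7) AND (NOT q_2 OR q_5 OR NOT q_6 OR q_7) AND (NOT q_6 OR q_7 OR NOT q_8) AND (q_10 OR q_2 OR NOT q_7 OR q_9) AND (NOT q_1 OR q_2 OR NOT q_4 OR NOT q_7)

q_1 = False; q_2 = True; q_3 = False; q_4 = False; q_5 = True; q_6 = False; q_7 = False; q_8 = True; q_9 = False; q_10 = True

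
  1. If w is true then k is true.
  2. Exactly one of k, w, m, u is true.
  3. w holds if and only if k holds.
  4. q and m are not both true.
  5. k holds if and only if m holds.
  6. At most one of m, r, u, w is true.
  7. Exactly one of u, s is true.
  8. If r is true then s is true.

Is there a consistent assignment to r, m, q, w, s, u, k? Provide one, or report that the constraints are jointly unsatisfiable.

r = False, m = False, q = False, w = False, s = False, u = True, k = False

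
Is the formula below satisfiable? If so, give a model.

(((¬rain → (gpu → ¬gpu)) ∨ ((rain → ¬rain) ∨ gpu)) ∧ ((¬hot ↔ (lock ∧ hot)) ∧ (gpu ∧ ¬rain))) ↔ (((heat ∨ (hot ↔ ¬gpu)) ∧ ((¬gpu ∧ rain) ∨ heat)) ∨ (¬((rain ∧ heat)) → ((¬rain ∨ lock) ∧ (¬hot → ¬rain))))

heat=F, rain=T, hot=F, lock=T, gpu=F

  (((¬rain → (gpu → ¬gpu)) ∨ ((rain → ¬rain) ∨ gpu)) ∧ ((¬hot ↔ (lock ∧ hot)) ∧ (gpu ∧ ¬rain))) ↔ (((heat ∨ (hot ↔ ¬gpu)) ∧ ((¬gpu ∧ rain) ∨ heat)) ∨ (¬((rain ∧ heat)) → ((¬rain ∨ lock) ∧ (¬hot → ¬rain)))) = True
    ((¬rain → (gpu → ¬gpu)) ∨ ((rain → ¬rain) ∨ gpu)) ∧ ((¬hot ↔ (lock ∧ hot)) ∧ (gpu ∧ ¬rain)) = False
      (¬rain → (gpu → ¬gpu)) ∨ ((rain → ¬rain) ∨ gpu) = True
        ¬rain → (gpu → ¬gpu) = True
          ¬rain = False
          gpu → ¬gpu = True
            ¬gpu = True
        (rain → ¬rain) ∨ gpu = False
          rain → ¬rain = False
            ¬rain = False
      (¬hot ↔ (lock ∧ hot)) ∧ (gpu ∧ ¬rain) = False
        ¬hot ↔ (lock ∧ hot) = False
          ¬hot = True
          lock ∧ hot = False
        gpu ∧ ¬rain = False
          ¬rain = False
    ((heat ∨ (hot ↔ ¬gpu)) ∧ ((¬gpu ∧ rain) ∨ heat)) ∨ (¬((rain ∧ heat)) → ((¬rain ∨ lock) ∧ (¬hot → ¬rain))) = False
      (heat ∨ (hot ↔ ¬gpu)) ∧ ((¬gpu ∧ rain) ∨ heat) = False
        heat ∨ (hot ↔ ¬gpu) = False
          hot ↔ ¬gpu = False
            ¬gpu = True
        (¬gpu ∧ rain) ∨ heat = True
          ¬gpu ∧ rain = True
            ¬gpu = True
      ¬((rain ∧ heat)) → ((¬rain ∨ lock) ∧ (¬hot → ¬rain)) = False
        ¬((rain ∧ heat)) = True
          rain ∧ heat = False
        (¬rain ∨ lock) ∧ (¬hot → ¬rain) = False
          ¬rain ∨ lock = True
            ¬rain = False
          ¬hot → ¬rain = False
            ¬hot = True
            ¬rain = False
The formula evaluates to True.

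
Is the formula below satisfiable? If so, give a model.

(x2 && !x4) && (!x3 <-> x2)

x2: True, x3: False, x4: False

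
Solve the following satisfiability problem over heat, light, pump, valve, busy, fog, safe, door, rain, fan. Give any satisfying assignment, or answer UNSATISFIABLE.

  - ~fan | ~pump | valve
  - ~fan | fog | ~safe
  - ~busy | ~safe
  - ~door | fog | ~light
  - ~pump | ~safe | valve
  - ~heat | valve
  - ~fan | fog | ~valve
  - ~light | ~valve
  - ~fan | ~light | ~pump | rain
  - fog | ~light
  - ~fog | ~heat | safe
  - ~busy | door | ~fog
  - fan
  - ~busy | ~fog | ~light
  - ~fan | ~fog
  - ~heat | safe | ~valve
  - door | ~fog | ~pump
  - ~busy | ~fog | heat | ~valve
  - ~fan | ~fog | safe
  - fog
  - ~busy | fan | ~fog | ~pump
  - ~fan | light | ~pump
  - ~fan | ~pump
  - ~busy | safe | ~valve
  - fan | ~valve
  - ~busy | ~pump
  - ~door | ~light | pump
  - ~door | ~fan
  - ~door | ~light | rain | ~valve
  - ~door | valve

Case fog = True:
  (fan) forces fan = True.
  Clause (~fan | ~fog) is falsified — contradiction.
Case fog = False:
  Clause (fog) is falsified — contradiction.
Both cases fail, so the formula is unsatisfiable.

The formula is unsatisfiable.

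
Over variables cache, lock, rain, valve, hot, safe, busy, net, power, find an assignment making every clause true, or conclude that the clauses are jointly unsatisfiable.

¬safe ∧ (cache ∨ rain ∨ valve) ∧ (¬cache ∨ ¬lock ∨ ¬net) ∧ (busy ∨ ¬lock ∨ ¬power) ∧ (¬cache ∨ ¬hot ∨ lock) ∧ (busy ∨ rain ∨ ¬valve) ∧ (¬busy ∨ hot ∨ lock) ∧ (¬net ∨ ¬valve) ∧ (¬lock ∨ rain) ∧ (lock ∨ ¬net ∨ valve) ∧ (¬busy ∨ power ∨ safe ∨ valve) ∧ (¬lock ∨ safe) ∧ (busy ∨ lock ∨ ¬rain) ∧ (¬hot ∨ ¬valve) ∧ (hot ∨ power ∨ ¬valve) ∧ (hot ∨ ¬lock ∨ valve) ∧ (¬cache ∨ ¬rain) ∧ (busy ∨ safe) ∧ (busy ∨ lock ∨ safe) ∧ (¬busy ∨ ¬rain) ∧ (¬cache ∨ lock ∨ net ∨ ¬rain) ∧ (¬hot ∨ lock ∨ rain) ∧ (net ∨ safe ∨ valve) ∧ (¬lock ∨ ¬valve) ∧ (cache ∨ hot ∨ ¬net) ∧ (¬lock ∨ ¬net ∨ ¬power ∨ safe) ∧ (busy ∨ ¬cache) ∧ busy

Case safe = True:
  Clause (¬safe) is falsified — contradiction.
Case safe = False:
  (¬lock ∨ safe) forces lock = False.
  (busy ∨ safe) forces busy = True.
  (¬busy ∨ hot ∨ lock) forces hot = True.
  (¬cache ∨ ¬hot ∨ lock) forces cache = False.
  (¬hot ∨ ¬valve) forces valve = False.
  (cache ∨ rain ∨ valve) forces rain = True.
  Clause (¬busy ∨ ¬rain) is falsified — contradiction.
Both cases fail, so the formula is unsatisfiable.

No satisfying assignment exists.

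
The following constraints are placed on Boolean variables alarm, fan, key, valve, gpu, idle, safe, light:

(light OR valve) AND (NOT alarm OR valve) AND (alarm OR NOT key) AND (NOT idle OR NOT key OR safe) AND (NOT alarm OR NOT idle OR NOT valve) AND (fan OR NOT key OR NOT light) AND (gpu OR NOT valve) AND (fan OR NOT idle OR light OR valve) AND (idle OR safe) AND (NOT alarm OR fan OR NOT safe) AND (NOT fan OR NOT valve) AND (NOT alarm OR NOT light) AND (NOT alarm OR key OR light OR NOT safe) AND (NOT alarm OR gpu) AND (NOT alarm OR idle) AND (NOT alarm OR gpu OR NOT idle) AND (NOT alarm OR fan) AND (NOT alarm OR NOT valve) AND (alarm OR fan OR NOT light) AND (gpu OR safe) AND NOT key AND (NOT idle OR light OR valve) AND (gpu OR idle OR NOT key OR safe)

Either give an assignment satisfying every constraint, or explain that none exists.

Unit clause (NOT key) forces key = False.
Try alarm = True:
  (NOT alarm OR valve) forces valve = True.
  clause (NOT alarm OR NOT valve) is falsified — backtrack.
So alarm = False.
Set fan = False.
  then (alarm OR fan OR NOT light) forces light = False.
  then (light OR valve) forces valve = True.
  then (gpu OR NOT valve) forces gpu = True.
Set idle = True.
Set safe = False.
All clauses satisfied.

alarm: False; fan: False; key: False; valve: True; gpu: True; idle: True; safe: False; light: False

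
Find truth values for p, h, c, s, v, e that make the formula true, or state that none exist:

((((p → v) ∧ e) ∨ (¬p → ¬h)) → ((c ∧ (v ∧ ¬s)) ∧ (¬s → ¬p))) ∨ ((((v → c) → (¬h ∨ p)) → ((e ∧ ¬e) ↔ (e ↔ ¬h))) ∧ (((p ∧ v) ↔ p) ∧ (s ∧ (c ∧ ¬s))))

p = False, h = True, c = True, s = True, v = False, e = False

  ((((p → v) ∧ e) ∨ (¬p → ¬h)) → ((c ∧ (v ∧ ¬s)) ∧ (¬s → ¬p))) ∨ ((((v → c) → (¬h ∨ p)) → ((e ∧ ¬e) ↔ (e ↔ ¬h))) ∧ (((p ∧ v) ↔ p) ∧ (s ∧ (c ∧ ¬s)))) = True
    (((p → v) ∧ e) ∨ (¬p → ¬h)) → ((c ∧ (v ∧ ¬s)) ∧ (¬s → ¬p)) = True
      ((p → v) ∧ e) ∨ (¬p → ¬h) = False
        (p → v) ∧ e = False
          p → v = True
        ¬p → ¬h = False
          ¬p = True
          ¬h = False
      (c ∧ (v ∧ ¬s)) ∧ (¬s → ¬p) = False
        c ∧ (v ∧ ¬s) = False
          v ∧ ¬s = False
            ¬s = False
        ¬s → ¬p = True
          ¬s = False
          ¬p = True
    (((v → c) → (¬h ∨ p)) → ((e ∧ ¬e) ↔ (e ↔ ¬h))) ∧ (((p ∧ v) ↔ p) ∧ (s ∧ (c ∧ ¬s))) = False
      ((v → c) → (¬h ∨ p)) → ((e ∧ ¬e) ↔ (e ↔ ¬h)) = True
        (v → c) → (¬h ∨ p) = False
          v → c = True
          ¬h ∨ p = False
            ¬h = False
        (e ∧ ¬e) ↔ (e ↔ ¬h) = False
          e ∧ ¬e = False
            ¬e = True
          e ↔ ¬h = True
            ¬h = False
      ((p ∧ v) ↔ p) ∧ (s ∧ (c ∧ ¬s)) = False
        (p ∧ v) ↔ p = True
          p ∧ v = False
        s ∧ (c ∧ ¬s) = False
          c ∧ ¬s = False
            ¬s = False
The formula evaluates to True.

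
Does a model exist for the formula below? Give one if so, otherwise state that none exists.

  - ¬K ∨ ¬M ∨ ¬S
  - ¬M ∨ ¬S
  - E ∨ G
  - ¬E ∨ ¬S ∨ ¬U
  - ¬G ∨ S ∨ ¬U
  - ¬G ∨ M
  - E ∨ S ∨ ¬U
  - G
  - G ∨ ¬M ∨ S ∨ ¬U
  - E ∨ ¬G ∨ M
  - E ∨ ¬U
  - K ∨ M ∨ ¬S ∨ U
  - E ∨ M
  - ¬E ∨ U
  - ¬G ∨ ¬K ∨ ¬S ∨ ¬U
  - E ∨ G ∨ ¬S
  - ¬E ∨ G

Unit clause (G) forces G = True.
In (¬G ∨ M) only M is left, so M = True.
In (¬M ∨ ¬S) only ¬S is left, so S = False.
In (¬G ∨ S ∨ ¬U) only ¬U is left, so U = False.
In (¬E ∨ U) only ¬E is left, so E = False.
Set K = False.
All clauses satisfied.

K = False; M = True; S = False; U = False; G = True; E = False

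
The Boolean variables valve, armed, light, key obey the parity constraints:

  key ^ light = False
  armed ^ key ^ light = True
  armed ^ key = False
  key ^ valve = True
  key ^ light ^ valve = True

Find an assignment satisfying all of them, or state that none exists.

Adding constraints 2, 3, 4, 5 mod 2: every variable appears an even number of times on the left, so the left side is 0.
But the right sides sum to 1 (mod 2). 0 ≠ 1 — the system is inconsistent.

Unsatisfiable — no assignment works.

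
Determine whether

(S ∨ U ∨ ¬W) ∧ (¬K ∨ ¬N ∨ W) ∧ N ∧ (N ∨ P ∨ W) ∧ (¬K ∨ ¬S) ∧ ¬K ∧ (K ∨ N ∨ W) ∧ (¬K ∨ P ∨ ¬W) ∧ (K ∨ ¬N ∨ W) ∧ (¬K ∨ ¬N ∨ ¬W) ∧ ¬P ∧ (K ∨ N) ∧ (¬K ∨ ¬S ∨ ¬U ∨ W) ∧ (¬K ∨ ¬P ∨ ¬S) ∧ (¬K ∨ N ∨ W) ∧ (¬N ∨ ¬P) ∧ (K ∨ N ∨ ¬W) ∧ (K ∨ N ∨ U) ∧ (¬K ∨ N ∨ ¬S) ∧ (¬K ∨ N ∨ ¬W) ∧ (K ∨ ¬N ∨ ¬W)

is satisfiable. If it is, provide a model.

Unsatisfiable — no assignment works.

Case N = True:
  (¬K) forces K = False.
  (K ∨ ¬N ∨ W) forces W = True.
  Clause (K ∨ ¬N ∨ ¬W) is falsified — contradiction.
Case N = False:
  Clause (N) is falsified — contradiction.
Both cases fail, so the formula is unsatisfiable.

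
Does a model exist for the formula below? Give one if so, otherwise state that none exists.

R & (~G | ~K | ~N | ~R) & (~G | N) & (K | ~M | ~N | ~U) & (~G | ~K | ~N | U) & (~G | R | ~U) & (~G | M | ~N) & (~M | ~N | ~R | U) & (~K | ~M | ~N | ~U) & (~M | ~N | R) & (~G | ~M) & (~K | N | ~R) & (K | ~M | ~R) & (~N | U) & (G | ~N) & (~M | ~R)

Unit clause (R) forces R = True.
In (~M | ~R) only ~M is left, so M = False.
Set G = False.
  then (G | ~N) forces N = False.
  then (~K | N | ~R) forces K = False.
Set U = True.
All clauses satisfied.

M: False, G: False, U: True, K: False, N: False, R: True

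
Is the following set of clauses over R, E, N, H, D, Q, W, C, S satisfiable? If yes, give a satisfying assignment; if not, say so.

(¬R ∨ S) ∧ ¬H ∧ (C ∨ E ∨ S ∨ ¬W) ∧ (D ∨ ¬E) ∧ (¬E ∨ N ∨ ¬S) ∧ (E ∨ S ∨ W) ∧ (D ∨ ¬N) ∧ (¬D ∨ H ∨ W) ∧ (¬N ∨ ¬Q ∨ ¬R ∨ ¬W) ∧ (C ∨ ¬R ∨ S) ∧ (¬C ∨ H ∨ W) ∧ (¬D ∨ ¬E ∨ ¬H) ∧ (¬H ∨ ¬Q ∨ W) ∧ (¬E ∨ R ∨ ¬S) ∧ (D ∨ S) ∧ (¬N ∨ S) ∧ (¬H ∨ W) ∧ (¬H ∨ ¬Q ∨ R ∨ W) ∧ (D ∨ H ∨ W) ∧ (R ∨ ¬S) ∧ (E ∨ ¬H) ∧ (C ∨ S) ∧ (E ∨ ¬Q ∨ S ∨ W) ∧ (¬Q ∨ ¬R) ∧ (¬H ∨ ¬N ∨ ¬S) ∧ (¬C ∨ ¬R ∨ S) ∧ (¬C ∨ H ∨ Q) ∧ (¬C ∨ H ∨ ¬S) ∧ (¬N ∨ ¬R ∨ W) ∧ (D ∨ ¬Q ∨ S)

R = False, E = True, N = False, H = False, D = True, Q = True, W = True, C = True, S = False

Unit clause (¬H) forces H = False.
Set R = False.
  then (R ∨ ¬S) forces S = False.
  then (C ∨ S) forces C = True.
  then (¬C ∨ H ∨ Q) forces Q = True.
  then (D ∨ ¬Q ∨ S) forces D = True.
  then (¬D ∨ H ∨ W) forces W = True.
  then (¬N ∨ S) forces N = False.
Set E = True.
All clauses satisfied.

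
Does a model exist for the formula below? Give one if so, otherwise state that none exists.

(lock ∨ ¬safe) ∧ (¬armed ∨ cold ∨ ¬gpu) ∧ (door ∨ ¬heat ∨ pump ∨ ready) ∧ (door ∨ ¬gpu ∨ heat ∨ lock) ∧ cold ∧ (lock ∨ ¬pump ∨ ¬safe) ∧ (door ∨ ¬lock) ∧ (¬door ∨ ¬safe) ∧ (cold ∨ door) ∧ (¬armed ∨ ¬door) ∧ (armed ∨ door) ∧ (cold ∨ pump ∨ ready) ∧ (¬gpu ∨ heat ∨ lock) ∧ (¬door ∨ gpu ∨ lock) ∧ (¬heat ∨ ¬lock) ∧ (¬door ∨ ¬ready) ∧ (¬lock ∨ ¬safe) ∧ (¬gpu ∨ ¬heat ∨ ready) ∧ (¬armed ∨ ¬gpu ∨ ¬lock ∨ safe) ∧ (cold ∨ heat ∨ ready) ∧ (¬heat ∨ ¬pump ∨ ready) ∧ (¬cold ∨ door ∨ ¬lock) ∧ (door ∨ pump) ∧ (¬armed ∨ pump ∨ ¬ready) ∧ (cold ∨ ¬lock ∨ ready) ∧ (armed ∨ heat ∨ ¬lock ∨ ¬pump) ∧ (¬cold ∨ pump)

armed: True, door: False, lock: False, ready: False, safe: False, pump: True, cold: True, gpu: False, heat: False

Unit clause (cold) forces cold = True.
In (¬cold ∨ pump) only pump is left, so pump = True.
Set armed = True.
  then (¬armed ∨ ¬door) forces door = False.
  then (¬cold ∨ door ∨ ¬lock) forces lock = False.
  then (lock ∨ ¬safe) forces safe = False.
Set ready = False.
  then (¬heat ∨ ¬pump ∨ ready) forces heat = False.
  then (door ∨ ¬gpu ∨ heat ∨ lock) forces gpu = False.
All clauses satisfied.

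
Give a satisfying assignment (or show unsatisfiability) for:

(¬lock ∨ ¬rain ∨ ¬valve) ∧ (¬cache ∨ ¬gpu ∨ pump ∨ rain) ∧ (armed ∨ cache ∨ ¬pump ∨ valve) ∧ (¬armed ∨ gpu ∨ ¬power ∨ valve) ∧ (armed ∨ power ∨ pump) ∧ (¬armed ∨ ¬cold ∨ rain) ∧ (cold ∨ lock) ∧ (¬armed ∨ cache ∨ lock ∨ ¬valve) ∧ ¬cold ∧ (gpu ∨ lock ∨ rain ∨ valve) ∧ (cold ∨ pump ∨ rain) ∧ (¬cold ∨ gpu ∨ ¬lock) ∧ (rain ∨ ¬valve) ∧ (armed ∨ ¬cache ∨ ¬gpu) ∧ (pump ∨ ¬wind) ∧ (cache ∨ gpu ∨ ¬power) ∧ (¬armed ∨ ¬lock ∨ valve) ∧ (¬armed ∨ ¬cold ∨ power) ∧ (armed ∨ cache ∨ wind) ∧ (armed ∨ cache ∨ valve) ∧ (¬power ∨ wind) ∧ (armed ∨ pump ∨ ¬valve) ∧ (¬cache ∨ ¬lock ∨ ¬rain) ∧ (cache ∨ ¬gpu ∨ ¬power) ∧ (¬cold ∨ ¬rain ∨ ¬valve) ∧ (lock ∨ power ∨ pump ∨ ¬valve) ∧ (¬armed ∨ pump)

Unit clause (¬cold) forces cold = False.
In (cold ∨ lock) only lock is left, so lock = True.
Set cache = True.
  then (¬cache ∨ ¬lock ∨ ¬rain) forces rain = False.
  then (cold ∨ pump ∨ rain) forces pump = True.
  then (rain ∨ ¬valve) forces valve = False.
  then (¬armed ∨ ¬lock ∨ valve) forces armed = False.
  then (armed ∨ ¬cache ∨ ¬gpu) forces gpu = False.
Set power = False.
Set wind = False.
All clauses satisfied.

cache: True, pump: True, power: False, armed: False, gpu: False, wind: False, valve: False, rain: False, lock: True, cold: False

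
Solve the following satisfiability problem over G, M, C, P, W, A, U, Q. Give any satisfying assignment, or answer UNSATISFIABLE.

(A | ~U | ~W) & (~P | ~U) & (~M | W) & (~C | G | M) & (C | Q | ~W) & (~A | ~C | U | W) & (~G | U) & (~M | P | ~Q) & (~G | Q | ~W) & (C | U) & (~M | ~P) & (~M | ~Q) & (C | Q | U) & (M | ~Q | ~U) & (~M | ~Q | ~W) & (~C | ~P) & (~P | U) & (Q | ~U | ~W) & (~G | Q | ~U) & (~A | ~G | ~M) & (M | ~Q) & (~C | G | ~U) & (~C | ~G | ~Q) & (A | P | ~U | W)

G = False; M = True; C = True; P = False; W = True; A = True; U = False; Q = False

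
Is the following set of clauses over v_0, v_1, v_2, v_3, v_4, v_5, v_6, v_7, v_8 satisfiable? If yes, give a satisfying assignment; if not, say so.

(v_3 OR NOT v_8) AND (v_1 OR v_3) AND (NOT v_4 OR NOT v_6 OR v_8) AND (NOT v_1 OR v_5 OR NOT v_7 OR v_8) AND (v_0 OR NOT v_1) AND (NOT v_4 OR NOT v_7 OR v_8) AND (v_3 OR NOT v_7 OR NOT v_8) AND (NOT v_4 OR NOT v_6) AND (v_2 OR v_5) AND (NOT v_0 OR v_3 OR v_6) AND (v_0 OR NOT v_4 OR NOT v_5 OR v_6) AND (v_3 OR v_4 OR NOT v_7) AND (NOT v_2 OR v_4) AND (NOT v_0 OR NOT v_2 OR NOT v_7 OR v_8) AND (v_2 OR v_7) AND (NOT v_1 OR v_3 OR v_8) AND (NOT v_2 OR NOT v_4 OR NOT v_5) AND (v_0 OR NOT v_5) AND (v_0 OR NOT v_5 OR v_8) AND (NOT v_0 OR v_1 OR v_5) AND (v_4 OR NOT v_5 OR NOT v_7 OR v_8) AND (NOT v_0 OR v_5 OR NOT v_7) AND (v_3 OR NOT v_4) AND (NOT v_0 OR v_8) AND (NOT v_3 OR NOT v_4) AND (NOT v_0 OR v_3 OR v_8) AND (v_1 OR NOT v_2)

v_0: True, v_1: False, v_2: False, v_3: True, v_4: False, v_5: True, v_6: True, v_7: True, v_8: True

Set v_0 = True.
  then (NOT v_0 OR v_8) forces v_8 = True.
  then (v_3 OR NOT v_8) forces v_3 = True.
  then (NOT v_3 OR NOT v_4) forces v_4 = False.
  then (NOT v_2 OR v_4) forces v_2 = False.
  then (v_2 OR v_7) forces v_7 = True.
  then (NOT v_0 OR v_5 OR NOT v_7) forces v_5 = True.
Set v_1 = False.
Set v_6 = True.
All clauses satisfied.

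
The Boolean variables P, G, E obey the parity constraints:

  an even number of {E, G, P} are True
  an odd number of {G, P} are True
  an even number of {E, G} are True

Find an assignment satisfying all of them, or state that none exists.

P=F, G=T, E=T

{E, G, P}: 2 true → even ✓
{G, P}: 1 true → odd ✓
{E, G}: 2 true → even ✓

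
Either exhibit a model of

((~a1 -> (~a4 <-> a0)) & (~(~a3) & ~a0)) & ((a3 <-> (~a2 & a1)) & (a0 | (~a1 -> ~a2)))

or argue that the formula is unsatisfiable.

a0: False, a1: True, a2: False, a3: True, a4: True

  (~a1 -> (~a4 <-> a0)) & (~(~a3) & ~a0) = True
    ~a1 -> (~a4 <-> a0) = True
      ~a1 = False
      ~a4 <-> a0 = True
        ~a4 = False
    ~(~a3) & ~a0 = True
      ~(~a3) = True
        ~a3 = False
      ~a0 = True
  (a3 <-> (~a2 & a1)) & (a0 | (~a1 -> ~a2)) = True
    a3 <-> (~a2 & a1) = True
      ~a2 & a1 = True
        ~a2 = True
    a0 | (~a1 -> ~a2) = True
      ~a1 -> ~a2 = True
        ~a1 = False
        ~a2 = True
Both conjuncts True, so the formula holds.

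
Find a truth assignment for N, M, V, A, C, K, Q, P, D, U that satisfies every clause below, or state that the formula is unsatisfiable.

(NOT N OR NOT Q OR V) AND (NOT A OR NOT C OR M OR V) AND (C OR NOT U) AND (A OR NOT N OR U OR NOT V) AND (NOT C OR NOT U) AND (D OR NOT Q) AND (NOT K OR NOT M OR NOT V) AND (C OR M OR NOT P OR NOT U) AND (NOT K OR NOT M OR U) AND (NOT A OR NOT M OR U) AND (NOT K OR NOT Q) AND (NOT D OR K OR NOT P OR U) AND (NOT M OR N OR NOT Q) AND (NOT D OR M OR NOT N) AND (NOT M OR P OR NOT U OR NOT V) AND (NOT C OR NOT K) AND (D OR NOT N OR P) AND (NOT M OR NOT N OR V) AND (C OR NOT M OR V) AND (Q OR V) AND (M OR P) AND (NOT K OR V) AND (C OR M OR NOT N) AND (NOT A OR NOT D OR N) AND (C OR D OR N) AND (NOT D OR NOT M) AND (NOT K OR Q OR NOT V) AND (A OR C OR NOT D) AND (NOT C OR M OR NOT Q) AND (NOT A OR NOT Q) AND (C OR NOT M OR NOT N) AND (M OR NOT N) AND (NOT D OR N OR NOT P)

N = False, M = False, V = True, A = False, C = True, K = False, Q = False, P = True, D = False, U = False

Set N = False.
Set M = False.
  then (M OR P) forces P = True.
  then (NOT D OR N OR NOT P) forces D = False.
  then (D OR NOT Q) forces Q = False.
  then (Q OR V) forces V = True.
  then (C OR D OR N) forces C = True.
  then (NOT K OR Q OR NOT V) forces K = False.
  then (NOT C OR NOT U) forces U = False.
Set A = False.
All clauses satisfied.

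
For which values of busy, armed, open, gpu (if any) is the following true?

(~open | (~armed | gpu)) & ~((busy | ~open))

busy = False, armed = False, open = True, gpu = True

  ~open | (~armed | gpu) = True
    ~open = False
    ~armed | gpu = True
      ~armed = True
  ~((busy | ~open)) = True
    busy | ~open = False
      ~open = False
Both conjuncts True, so the formula holds.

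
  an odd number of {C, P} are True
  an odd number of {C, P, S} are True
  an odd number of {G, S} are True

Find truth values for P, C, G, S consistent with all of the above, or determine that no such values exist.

P = False, C = True, G = True, S = False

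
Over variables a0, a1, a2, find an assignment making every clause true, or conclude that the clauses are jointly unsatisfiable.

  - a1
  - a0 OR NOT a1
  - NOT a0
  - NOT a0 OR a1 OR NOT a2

Case a0 = True:
  Clause (NOT a0) is falsified — contradiction.
Case a0 = False:
  (a1) forces a1 = True.
  Clause (a0 OR NOT a1) is falsified — contradiction.
Both cases fail, so the formula is unsatisfiable.

Unsatisfiable — no assignment works.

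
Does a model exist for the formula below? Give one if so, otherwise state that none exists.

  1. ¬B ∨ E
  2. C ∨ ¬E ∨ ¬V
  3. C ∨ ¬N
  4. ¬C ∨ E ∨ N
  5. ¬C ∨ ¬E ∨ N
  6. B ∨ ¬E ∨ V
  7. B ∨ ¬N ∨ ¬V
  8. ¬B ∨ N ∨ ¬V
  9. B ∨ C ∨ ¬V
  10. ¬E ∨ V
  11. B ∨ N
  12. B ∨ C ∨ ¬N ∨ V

B = True; N = True; C = True; E = True; V = True

Set B = True.
  then (¬B ∨ E) forces E = True.
  then (¬E ∨ V) forces V = True.
  then (C ∨ ¬E ∨ ¬V) forces C = True.
  then (¬C ∨ ¬E ∨ N) forces N = True.
All clauses satisfied.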